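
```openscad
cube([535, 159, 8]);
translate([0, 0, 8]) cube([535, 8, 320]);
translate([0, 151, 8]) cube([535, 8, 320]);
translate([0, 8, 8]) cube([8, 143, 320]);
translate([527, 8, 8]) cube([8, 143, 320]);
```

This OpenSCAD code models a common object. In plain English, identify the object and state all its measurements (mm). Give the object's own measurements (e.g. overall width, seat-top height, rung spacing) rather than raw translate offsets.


An open-topped rectangular box: outside dimensions 535×159×328 mm, with a uniform wall and base thickness of 8 mm. The base is a full 535×159 slab on the floor; four walls sit on top of the base. The front and back walls (the −y and +y sides) span the full width; the two side walls fit between them.


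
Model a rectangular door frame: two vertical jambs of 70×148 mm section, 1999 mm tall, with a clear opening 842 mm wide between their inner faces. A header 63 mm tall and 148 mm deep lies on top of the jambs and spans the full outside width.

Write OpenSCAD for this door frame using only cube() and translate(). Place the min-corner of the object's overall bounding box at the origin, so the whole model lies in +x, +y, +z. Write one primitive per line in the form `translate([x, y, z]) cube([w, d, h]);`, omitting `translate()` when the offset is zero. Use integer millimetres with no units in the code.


cube([70, 148, 1999]);
translate([912, 0, 0]) cube([70, 148, 1999]);
translate([0, 0, 1999]) cube([982, 148, 63]);


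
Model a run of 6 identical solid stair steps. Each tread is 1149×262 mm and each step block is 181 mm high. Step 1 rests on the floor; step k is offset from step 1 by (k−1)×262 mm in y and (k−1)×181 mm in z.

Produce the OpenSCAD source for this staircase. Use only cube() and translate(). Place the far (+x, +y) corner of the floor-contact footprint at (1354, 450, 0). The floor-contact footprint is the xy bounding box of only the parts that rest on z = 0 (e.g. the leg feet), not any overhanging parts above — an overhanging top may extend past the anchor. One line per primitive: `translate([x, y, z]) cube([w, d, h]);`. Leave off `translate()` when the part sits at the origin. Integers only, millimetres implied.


translate([205, 188, 0]) cube([1149, 262, 181]);
translate([205, 450, 181]) cube([1149, 262, 181]);
translate([205, 712, 362]) cube([1149, 262, 181]);
translate([205, 974, 543]) cube([1149, 262, 181]);
translate([205, 1236, 724]) cube([1149, 262, 181]);
translate([205, 1498, 905]) cube([1149, 262, 181]);


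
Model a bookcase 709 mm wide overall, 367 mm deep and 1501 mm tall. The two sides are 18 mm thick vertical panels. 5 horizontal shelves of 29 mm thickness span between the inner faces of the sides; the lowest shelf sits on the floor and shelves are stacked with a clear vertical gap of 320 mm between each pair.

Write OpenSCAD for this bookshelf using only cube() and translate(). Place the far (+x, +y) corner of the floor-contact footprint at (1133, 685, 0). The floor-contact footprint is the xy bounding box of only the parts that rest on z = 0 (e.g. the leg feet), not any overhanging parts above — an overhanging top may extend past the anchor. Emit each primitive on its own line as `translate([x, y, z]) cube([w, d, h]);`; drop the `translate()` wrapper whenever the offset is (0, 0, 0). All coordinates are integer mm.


translate([424, 318, 0]) cube([18, 367, 1501]);
translate([1115, 318, 0]) cube([18, 367, 1501]);
translate([442, 318, 0]) cube([673, 367, 29]);
translate([442, 318, 349]) cube([673, 367, 29]);
translate([442, 318, 698]) cube([673, 367, 29]);
translate([442, 318, 1047]) cube([673, 367, 29]);
translate([442, 318, 1396]) cube([673, 367, 29]);


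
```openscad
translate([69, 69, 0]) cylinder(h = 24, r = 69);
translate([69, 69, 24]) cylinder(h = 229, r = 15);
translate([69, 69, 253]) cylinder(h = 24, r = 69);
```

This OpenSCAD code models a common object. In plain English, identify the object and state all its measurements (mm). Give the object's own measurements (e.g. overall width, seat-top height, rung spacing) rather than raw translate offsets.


A spool: two coaxial disc flanges of radius 69 mm and thickness 24 mm, joined by a core cylinder of radius 15 mm and height 229 mm. The lower flange rests on z = 0 and the three cylinders share a vertical axis.


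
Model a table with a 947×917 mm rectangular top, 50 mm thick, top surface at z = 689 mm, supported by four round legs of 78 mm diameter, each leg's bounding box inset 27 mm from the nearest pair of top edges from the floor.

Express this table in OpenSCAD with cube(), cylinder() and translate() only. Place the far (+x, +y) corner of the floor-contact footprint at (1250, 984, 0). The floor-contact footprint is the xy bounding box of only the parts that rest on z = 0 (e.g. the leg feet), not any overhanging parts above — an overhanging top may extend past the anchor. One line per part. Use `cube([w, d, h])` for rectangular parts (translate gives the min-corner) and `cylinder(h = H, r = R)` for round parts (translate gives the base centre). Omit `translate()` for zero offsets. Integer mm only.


translate([330, 94, 639]) cube([947, 917, 50]);
translate([396, 160, 0]) cylinder(h = 639, r = 39);
translate([1211, 160, 0]) cylinder(h = 639, r = 39);
translate([396, 945, 0]) cylinder(h = 639, r = 39);
translate([1211, 945, 0]) cylinder(h = 639, r = 39);


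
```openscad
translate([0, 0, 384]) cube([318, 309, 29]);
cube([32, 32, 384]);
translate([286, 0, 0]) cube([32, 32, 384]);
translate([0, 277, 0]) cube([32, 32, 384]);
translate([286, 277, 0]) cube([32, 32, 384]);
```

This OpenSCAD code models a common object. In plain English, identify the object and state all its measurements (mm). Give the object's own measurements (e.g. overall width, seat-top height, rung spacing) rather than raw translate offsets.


A four-legged stool. The seat is a 318×309×29 mm slab whose top surface is at z = 413 mm; four square legs, each 32×32 mm in cross-section, run from the floor (z = 0) to the underside of the seat, each flush with a corner of the seat.


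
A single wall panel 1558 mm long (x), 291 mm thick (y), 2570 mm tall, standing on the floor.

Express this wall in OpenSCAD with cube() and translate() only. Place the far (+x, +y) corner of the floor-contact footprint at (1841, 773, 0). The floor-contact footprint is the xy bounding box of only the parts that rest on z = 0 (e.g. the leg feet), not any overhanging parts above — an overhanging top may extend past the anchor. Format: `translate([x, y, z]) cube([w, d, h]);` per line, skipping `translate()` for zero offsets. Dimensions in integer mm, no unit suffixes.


translate([283, 482, 0]) cube([1558, 291, 2570]);


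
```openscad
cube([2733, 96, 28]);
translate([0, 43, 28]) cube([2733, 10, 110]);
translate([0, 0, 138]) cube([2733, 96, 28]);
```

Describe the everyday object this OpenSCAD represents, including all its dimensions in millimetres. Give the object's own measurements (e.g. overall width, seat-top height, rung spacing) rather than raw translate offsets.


An I-beam lying along x, 2733 mm long. Overall section height 166 mm. Two flanges 96 mm wide (y) and 28 mm thick, one on the floor and one at the top; a web 10 mm thick runs between them, centred on the flange width.


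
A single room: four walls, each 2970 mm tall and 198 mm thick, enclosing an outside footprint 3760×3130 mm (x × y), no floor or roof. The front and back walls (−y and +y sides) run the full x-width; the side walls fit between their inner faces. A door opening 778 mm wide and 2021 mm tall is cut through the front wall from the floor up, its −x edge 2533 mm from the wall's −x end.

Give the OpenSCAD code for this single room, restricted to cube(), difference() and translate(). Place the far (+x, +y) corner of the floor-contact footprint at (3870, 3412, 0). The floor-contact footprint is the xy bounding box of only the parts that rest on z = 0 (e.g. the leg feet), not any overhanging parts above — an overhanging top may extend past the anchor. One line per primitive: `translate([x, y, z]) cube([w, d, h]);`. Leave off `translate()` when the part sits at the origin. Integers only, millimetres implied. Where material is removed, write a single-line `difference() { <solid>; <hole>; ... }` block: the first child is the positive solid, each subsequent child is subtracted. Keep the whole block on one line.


difference() { translate([110, 282, 0]) cube([3760, 198, 2970]); translate([2643, 282, 0]) cube([778, 198, 2021]); }
translate([110, 3214, 0]) cube([3760, 198, 2970]);
translate([110, 480, 0]) cube([198, 2734, 2970]);
translate([3672, 480, 0]) cube([198, 2734, 2970]);


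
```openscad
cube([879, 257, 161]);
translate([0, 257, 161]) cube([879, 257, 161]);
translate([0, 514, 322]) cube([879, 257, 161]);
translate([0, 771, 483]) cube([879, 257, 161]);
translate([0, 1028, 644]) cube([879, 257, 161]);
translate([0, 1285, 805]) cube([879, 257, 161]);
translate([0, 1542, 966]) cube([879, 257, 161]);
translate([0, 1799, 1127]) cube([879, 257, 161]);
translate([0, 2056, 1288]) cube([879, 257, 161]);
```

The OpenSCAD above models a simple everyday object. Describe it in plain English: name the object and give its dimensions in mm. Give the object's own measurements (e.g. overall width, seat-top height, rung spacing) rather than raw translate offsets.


A straight staircase of 9 solid steps. Each step is 879 mm wide (x), 257 mm deep (y, the going) and 161 mm tall (the rise). The first step rests on the floor; each subsequent step sits one going further in +y and one rise higher in +z, directly behind and above the previous step with no overlap.


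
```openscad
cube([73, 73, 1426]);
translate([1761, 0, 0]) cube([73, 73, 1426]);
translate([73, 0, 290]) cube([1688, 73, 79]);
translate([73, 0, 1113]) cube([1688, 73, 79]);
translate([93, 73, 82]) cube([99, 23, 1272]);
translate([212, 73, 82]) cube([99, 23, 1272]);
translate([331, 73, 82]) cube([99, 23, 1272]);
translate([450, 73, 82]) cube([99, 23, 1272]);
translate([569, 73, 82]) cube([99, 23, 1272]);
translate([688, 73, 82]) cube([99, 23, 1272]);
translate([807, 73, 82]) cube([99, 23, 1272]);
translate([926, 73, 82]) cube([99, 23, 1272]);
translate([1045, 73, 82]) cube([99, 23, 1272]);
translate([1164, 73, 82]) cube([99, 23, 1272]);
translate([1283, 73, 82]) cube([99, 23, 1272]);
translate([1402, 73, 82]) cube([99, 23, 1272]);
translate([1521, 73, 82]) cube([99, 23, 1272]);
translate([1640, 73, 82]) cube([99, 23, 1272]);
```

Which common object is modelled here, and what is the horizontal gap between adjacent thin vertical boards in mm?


A fence section. The picket gap is 20 mm.

Two posts, two rails, 14 pickets — a fence section. Span 1688 mm holds 14 pickets of 99 mm with 15 equal gaps: ⌊(1688 − 14·99) / 15⌋ = 20 mm.


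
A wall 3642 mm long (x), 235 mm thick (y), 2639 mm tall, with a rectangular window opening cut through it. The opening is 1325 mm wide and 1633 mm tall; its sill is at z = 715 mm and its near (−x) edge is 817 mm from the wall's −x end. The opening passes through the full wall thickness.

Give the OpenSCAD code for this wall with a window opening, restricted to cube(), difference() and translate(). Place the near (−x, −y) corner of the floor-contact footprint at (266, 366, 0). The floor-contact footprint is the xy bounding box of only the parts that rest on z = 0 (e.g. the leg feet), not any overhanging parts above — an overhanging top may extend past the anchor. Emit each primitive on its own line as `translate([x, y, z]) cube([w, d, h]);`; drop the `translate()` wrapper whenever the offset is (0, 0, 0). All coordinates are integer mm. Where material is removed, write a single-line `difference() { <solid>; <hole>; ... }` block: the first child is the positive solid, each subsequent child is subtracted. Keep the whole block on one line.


difference() { translate([266, 366, 0]) cube([3642, 235, 2639]); translate([1083, 366, 715]) cube([1325, 235, 1633]); }


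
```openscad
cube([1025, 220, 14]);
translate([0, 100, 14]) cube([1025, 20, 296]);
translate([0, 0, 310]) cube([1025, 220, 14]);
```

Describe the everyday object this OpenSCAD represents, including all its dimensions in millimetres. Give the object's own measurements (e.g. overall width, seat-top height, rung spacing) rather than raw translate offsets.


An I-beam lying along x, 1025 mm long. Overall section height 324 mm. Two flanges 220 mm wide (y) and 14 mm thick, one on the floor and one at the top; a web 20 mm thick runs between them, centred on the flange width.


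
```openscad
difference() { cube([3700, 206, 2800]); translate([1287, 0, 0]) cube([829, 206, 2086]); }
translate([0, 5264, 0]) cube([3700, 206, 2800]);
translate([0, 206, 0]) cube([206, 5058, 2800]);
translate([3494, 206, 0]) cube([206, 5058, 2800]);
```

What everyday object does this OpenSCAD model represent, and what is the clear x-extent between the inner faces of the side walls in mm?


A single room. The interior width is 3288 mm.

Four walls enclosing a rectangle with a door in the front wall — a room. Outside width 3700 minus two 206 mm walls gives 3288 mm.


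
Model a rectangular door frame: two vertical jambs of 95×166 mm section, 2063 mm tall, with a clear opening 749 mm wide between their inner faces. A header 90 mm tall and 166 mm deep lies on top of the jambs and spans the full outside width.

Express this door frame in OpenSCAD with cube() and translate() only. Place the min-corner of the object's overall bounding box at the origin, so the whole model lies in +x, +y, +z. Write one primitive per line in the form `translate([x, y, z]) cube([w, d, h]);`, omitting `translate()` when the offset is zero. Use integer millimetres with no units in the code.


cube([95, 166, 2063]);
translate([844, 0, 0]) cube([95, 166, 2063]);
translate([0, 0, 2063]) cube([939, 166, 90]);


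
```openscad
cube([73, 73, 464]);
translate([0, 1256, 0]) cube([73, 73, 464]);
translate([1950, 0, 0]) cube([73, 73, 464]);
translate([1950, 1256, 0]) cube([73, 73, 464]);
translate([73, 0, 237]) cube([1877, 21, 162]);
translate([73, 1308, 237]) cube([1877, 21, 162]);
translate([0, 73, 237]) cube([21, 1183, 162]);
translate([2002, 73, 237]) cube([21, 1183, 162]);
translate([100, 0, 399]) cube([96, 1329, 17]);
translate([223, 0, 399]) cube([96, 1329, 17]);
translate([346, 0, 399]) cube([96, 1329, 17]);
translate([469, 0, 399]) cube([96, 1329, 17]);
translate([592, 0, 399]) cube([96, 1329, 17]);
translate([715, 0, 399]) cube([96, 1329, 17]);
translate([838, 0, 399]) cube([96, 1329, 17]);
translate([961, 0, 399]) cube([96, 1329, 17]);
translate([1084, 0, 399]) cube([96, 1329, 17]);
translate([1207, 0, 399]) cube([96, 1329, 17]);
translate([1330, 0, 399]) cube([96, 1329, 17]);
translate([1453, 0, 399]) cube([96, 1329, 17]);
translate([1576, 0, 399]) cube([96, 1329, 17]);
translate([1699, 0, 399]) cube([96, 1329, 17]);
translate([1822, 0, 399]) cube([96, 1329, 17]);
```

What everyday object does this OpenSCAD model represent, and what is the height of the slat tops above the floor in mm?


A bed frame. The slat-top height is 416 mm.

Four posts, four rails, and a row of slats — a bed frame. Slats sit on the rails at z = 237 + 162 = 399; with slat thickness 17, the top is 416 mm.


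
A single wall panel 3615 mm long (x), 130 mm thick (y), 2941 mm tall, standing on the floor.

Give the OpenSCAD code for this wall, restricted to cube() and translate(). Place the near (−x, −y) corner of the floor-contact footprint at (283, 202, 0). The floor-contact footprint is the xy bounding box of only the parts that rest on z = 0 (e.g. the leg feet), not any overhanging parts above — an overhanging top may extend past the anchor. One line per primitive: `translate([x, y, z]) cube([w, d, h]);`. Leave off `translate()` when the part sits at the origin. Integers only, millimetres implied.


translate([283, 202, 0]) cube([3615, 130, 2941]);


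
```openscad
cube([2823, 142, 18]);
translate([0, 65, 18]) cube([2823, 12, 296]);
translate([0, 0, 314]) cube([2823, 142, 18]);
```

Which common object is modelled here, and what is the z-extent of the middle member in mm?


An I-beam. The web height is 296 mm.

Two wide flanges with a thin centred web — an I-beam. Overall 332 mm minus two 18 mm flanges gives a web of 332 − 2·18 = 296 mm.


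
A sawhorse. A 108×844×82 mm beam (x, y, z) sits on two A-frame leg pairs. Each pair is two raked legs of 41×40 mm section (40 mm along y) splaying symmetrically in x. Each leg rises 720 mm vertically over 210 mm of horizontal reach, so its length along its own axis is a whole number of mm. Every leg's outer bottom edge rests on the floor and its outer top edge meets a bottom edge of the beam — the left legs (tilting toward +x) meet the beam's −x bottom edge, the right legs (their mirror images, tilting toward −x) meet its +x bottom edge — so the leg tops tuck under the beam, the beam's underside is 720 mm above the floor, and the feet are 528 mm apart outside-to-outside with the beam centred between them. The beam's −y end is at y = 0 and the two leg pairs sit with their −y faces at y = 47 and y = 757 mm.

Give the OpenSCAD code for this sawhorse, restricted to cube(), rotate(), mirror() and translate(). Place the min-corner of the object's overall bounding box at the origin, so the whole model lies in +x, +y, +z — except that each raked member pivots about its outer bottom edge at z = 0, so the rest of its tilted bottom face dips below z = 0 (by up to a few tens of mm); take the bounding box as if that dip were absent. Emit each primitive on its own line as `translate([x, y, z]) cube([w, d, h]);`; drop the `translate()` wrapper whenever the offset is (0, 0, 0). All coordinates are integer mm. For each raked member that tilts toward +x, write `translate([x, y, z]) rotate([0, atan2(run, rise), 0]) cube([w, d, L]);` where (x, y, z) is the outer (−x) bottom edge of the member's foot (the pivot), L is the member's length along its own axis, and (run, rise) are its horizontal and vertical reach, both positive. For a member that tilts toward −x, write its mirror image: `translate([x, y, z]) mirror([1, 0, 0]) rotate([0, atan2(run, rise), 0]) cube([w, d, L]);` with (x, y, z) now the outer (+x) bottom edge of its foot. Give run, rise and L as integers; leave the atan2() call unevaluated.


translate([210, 0, 720]) cube([108, 844, 82]);
translate([0, 47, 0]) rotate([0, atan2(210, 720), 0]) cube([41, 40, 750]);
translate([528, 47, 0]) mirror([1, 0, 0]) rotate([0, atan2(210, 720), 0]) cube([41, 40, 750]);
translate([0, 757, 0]) rotate([0, atan2(210, 720), 0]) cube([41, 40, 750]);
translate([528, 757, 0]) mirror([1, 0, 0]) rotate([0, atan2(210, 720), 0]) cube([41, 40, 750]);


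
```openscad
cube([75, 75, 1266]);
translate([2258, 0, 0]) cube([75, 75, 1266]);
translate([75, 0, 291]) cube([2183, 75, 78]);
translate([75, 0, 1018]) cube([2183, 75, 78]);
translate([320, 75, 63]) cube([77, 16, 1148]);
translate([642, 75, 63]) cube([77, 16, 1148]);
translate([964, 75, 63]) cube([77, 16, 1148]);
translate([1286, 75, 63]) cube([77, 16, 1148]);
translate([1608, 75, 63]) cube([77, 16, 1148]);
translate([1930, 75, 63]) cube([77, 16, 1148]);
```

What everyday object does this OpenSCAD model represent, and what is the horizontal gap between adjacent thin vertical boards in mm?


A fence section. The picket gap is 245 mm.

Two posts, two rails, 6 pickets — a fence section. Span 2183 mm holds 6 pickets of 77 mm with 7 equal gaps: ⌊(2183 − 6·77) / 7⌋ = 245 mm.


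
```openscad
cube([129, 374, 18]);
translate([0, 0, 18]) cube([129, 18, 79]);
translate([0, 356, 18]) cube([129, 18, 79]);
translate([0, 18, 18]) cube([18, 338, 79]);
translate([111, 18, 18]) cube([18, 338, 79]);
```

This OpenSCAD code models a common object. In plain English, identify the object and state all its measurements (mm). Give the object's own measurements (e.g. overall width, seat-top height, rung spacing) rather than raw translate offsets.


An open-topped rectangular box: outside dimensions 129×374×97 mm, with a uniform wall and base thickness of 18 mm. The base is a full 129×374 slab on the floor; four walls sit on top of the base. The front and back walls (the −y and +y sides) span the full width; the two side walls fit between them.


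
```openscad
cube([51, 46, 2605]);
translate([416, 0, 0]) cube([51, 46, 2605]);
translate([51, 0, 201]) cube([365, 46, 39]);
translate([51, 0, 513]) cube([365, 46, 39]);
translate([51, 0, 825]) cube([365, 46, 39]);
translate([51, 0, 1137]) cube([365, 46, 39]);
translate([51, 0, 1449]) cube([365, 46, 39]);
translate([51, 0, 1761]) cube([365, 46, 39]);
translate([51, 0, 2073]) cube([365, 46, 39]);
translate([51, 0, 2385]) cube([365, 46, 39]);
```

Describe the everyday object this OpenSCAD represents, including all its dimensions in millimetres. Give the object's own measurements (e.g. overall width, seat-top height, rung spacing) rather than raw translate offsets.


A straight ladder. Two 51×46 mm vertical rails, 2605 mm tall, stand 467 mm apart (outside-to-outside) with their front faces coplanar on the −y side. 8 rungs, each 46 mm deep and 39 mm tall, span between the inner faces of the rails, front faces flush with the rails. The lowest rung's underside is at z = 201 mm and rungs are spaced 312 mm apart (underside to underside).


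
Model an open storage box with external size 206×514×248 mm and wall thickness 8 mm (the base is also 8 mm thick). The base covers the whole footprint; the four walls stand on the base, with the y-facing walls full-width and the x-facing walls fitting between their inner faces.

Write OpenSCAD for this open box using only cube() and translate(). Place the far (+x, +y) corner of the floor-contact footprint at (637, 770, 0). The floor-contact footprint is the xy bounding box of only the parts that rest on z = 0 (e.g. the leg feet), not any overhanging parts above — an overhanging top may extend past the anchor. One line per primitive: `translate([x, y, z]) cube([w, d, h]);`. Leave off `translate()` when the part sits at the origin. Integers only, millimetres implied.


translate([431, 256, 0]) cube([206, 514, 8]);
translate([431, 256, 8]) cube([206, 8, 240]);
translate([431, 762, 8]) cube([206, 8, 240]);
translate([431, 264, 8]) cube([8, 498, 240]);
translate([629, 264, 8]) cube([8, 498, 240]);


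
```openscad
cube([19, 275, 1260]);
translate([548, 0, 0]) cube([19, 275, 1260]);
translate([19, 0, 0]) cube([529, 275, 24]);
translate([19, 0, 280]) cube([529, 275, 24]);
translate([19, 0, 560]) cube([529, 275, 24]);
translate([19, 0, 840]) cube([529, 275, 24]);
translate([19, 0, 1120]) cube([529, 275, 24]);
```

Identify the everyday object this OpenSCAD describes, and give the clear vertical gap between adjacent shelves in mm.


A bookshelf. The clear shelf gap is 256 mm.

Two tall side panels with 5 horizontal boards between them — a bookshelf. The first two shelf undersides are at z = 0 and z = 280; with shelf thickness 24, the clear gap is 280 − 0 − 24 = 256 mm.


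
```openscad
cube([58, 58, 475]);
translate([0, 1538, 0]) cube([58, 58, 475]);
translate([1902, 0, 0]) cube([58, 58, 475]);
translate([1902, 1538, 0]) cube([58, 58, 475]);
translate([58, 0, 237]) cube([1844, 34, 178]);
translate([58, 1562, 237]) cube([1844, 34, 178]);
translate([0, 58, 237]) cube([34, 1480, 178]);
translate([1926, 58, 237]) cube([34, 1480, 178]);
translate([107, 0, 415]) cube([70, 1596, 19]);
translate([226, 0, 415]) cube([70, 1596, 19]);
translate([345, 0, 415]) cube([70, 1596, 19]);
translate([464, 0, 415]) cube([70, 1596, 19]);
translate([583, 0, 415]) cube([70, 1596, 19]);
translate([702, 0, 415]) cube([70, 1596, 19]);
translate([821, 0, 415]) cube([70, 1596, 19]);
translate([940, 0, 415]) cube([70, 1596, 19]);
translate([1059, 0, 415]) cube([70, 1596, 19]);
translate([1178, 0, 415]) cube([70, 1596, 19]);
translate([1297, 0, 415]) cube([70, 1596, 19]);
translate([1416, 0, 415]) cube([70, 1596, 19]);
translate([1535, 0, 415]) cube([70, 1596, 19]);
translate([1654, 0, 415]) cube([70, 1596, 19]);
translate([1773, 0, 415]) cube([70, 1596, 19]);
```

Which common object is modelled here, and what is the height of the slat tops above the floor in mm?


A bed frame. The slat-top height is 434 mm.

Four posts, four rails, and a row of slats — a bed frame. Slats sit on the rails at z = 237 + 178 = 415; with slat thickness 19, the top is 434 mm.


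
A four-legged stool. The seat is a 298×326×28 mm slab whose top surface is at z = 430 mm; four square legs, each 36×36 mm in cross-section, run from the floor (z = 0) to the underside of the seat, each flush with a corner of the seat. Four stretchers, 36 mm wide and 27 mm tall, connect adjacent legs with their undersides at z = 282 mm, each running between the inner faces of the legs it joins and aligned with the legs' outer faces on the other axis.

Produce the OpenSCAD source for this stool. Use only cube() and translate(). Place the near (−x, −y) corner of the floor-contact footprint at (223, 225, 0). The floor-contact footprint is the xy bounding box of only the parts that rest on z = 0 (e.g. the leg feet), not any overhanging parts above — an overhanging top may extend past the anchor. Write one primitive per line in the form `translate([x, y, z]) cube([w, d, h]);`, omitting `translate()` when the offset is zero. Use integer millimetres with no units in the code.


translate([223, 225, 402]) cube([298, 326, 28]);
translate([223, 225, 0]) cube([36, 36, 402]);
translate([485, 225, 0]) cube([36, 36, 402]);
translate([223, 515, 0]) cube([36, 36, 402]);
translate([485, 515, 0]) cube([36, 36, 402]);
translate([259, 225, 282]) cube([226, 36, 27]);
translate([259, 515, 282]) cube([226, 36, 27]);
translate([223, 261, 282]) cube([36, 254, 27]);
translate([485, 261, 282]) cube([36, 254, 27]);


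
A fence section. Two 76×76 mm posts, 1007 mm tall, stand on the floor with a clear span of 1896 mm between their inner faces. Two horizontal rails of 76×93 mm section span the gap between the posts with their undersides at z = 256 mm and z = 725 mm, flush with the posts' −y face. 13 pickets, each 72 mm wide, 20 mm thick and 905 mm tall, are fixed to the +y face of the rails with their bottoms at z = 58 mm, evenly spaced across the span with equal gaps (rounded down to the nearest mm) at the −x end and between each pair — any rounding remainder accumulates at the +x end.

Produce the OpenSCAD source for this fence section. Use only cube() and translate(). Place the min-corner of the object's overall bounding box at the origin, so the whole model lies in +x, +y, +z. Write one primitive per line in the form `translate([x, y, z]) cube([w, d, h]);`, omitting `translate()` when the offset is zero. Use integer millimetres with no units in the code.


cube([76, 76, 1007]);
translate([1972, 0, 0]) cube([76, 76, 1007]);
translate([76, 0, 256]) cube([1896, 76, 93]);
translate([76, 0, 725]) cube([1896, 76, 93]);
translate([144, 76, 58]) cube([72, 20, 905]);
translate([284, 76, 58]) cube([72, 20, 905]);
translate([424, 76, 58]) cube([72, 20, 905]);
translate([564, 76, 58]) cube([72, 20, 905]);
translate([704, 76, 58]) cube([72, 20, 905]);
translate([844, 76, 58]) cube([72, 20, 905]);
translate([984, 76, 58]) cube([72, 20, 905]);
translate([1124, 76, 58]) cube([72, 20, 905]);
translate([1264, 76, 58]) cube([72, 20, 905]);
translate([1404, 76, 58]) cube([72, 20, 905]);
translate([1544, 76, 58]) cube([72, 20, 905]);
translate([1684, 76, 58]) cube([72, 20, 905]);
translate([1824, 76, 58]) cube([72, 20, 905]);


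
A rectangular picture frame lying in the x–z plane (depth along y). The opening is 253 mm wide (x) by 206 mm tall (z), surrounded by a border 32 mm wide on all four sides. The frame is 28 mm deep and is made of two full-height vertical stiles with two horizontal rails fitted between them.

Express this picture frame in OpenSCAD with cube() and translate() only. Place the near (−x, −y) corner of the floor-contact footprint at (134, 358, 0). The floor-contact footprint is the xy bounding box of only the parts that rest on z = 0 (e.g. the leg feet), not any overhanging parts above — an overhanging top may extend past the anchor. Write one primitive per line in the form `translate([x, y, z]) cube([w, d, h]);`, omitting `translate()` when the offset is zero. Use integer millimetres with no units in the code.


translate([134, 358, 0]) cube([32, 28, 270]);
translate([419, 358, 0]) cube([32, 28, 270]);
translate([166, 358, 0]) cube([253, 28, 32]);
translate([166, 358, 238]) cube([253, 28, 32]);


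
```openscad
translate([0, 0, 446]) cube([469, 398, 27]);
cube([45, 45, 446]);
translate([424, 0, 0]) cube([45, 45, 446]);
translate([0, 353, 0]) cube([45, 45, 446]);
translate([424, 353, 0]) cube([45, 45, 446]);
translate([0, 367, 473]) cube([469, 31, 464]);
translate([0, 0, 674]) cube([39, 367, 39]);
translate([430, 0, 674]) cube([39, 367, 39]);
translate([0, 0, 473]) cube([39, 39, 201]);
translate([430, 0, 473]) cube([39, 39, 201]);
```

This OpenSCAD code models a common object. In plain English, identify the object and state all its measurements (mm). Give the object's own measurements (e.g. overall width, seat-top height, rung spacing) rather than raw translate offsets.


A chair. The seat is a 469×398×27 mm slab with its top at z = 473 mm, on four 45×45 mm corner legs (flush with the seat edges, standing on z = 0). A flat backrest 31 mm thick, 464 mm tall, spans the full seat width and rises from the seat top along its +y edge, rear face flush with the rear of the seat. Two armrests of 39×39 mm section run along each side from the seat's front edge to the front of the backrest, top faces 240 mm above the seat top and outer faces flush with the seat's x-edges; a 39×39 mm post under the front of each armrest stands on the seat at the front corner.


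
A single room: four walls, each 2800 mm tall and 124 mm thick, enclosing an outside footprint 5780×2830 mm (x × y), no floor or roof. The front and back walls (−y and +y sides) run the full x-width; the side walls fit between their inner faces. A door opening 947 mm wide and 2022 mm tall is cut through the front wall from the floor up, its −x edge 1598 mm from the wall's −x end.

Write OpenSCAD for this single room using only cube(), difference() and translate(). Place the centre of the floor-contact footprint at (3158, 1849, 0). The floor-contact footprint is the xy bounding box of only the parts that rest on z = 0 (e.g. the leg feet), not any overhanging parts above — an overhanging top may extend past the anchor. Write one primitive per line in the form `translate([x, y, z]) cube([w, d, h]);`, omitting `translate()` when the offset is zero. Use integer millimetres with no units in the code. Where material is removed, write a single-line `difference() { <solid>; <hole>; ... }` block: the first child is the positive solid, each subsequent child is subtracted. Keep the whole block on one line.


difference() { translate([268, 434, 0]) cube([5780, 124, 2800]); translate([1866, 434, 0]) cube([947, 124, 2022]); }
translate([268, 3140, 0]) cube([5780, 124, 2800]);
translate([268, 558, 0]) cube([124, 2582, 2800]);
translate([5924, 558, 0]) cube([124, 2582, 2800]);


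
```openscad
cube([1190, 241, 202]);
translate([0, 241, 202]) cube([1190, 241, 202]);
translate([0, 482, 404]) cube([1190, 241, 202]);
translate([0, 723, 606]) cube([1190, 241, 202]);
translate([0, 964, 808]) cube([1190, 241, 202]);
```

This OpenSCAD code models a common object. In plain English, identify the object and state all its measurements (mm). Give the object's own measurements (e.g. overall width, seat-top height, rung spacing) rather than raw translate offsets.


A straight staircase of 5 solid steps. Each step is 1190 mm wide (x), 241 mm deep (y, the going) and 202 mm tall (the rise). The first step rests on the floor; each subsequent step sits one going further in +y and one rise higher in +z, directly behind and above the previous step with no overlap.


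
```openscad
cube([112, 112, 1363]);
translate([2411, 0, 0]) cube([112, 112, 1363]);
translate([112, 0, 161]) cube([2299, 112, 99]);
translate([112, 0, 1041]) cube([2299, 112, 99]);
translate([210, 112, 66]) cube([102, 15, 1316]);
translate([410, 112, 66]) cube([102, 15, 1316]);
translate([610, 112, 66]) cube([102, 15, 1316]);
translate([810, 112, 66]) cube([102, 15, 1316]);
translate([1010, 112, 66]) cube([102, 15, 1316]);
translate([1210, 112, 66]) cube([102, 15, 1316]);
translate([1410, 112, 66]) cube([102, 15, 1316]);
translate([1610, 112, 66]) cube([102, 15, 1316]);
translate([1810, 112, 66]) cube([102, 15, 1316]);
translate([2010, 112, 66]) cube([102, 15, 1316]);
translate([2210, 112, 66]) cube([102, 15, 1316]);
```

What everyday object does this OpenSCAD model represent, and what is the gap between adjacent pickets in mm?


A fence section. The picket gap is 98 mm.

Two posts, two rails, 11 pickets — a fence section. Span 2299 mm holds 11 pickets of 102 mm with 12 equal gaps: ⌊(2299 − 11·102) / 12⌋ = 98 mm.


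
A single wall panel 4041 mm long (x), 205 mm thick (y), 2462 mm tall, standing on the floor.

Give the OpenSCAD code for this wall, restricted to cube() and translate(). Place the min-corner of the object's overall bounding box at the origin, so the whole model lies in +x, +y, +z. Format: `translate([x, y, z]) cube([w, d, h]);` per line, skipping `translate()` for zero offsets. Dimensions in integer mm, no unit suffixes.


cube([4041, 205, 2462]);


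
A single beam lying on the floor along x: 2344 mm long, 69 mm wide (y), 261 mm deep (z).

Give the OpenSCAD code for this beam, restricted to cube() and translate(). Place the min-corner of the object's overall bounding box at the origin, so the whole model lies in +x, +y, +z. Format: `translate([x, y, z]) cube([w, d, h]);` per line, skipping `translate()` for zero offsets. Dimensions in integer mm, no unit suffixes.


cube([2344, 69, 261]);


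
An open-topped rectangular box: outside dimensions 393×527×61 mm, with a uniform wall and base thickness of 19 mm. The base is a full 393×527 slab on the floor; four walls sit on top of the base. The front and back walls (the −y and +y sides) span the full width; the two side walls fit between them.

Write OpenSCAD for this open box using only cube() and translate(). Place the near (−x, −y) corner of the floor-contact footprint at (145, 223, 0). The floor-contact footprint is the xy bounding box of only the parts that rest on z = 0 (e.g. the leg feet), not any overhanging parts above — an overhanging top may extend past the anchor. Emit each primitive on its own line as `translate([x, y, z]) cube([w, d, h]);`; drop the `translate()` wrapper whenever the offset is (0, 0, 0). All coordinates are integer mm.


translate([145, 223, 0]) cube([393, 527, 19]);
translate([145, 223, 19]) cube([393, 19, 42]);
translate([145, 731, 19]) cube([393, 19, 42]);
translate([145, 242, 19]) cube([19, 489, 42]);
translate([519, 242, 19]) cube([19, 489, 42]);


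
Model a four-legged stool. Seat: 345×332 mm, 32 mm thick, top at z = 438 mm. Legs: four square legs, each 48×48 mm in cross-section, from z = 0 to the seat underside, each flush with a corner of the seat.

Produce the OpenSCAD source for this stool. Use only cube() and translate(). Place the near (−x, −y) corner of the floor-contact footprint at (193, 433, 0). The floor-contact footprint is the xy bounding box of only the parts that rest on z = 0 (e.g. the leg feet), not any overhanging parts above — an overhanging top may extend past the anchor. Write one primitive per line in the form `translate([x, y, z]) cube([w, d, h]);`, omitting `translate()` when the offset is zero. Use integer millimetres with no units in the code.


// leg_h = 438 - 32 = 406
translate([193, 433, 406]) cube([345, 332, 32]);
translate([193, 433, 0]) cube([48, 48, 406]);
translate([490, 433, 0]) cube([48, 48, 406]);
translate([193, 717, 0]) cube([48, 48, 406]);
translate([490, 717, 0]) cube([48, 48, 406]);


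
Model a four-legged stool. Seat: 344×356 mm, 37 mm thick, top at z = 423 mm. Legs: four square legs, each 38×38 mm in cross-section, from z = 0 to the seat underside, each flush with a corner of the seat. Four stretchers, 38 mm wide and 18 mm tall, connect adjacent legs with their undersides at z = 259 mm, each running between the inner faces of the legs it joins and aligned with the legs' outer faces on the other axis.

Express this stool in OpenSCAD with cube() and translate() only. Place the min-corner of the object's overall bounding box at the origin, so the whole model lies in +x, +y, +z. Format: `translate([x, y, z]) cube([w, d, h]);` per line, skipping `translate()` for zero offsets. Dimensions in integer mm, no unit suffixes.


// leg_h = 423 - 37 = 386
// stretcher span = 344 - 2*38 = 268
translate([0, 0, 386]) cube([344, 356, 37]);
cube([38, 38, 386]);
translate([306, 0, 0]) cube([38, 38, 386]);
translate([0, 318, 0]) cube([38, 38, 386]);
translate([306, 318, 0]) cube([38, 38, 386]);
translate([38, 0, 259]) cube([268, 38, 18]);
translate([38, 318, 259]) cube([268, 38, 18]);
translate([0, 38, 259]) cube([38, 280, 18]);
translate([306, 38, 259]) cube([38, 280, 18]);


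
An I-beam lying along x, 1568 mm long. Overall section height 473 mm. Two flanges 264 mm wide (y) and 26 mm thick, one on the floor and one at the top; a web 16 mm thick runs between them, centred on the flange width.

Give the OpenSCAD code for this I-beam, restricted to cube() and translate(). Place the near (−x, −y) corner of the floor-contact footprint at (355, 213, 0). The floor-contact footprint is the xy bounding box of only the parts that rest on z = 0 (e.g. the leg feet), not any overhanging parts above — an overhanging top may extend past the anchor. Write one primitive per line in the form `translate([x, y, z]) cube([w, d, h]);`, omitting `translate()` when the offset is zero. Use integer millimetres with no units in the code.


translate([355, 213, 0]) cube([1568, 264, 26]);
translate([355, 337, 26]) cube([1568, 16, 421]);
translate([355, 213, 447]) cube([1568, 264, 26]);


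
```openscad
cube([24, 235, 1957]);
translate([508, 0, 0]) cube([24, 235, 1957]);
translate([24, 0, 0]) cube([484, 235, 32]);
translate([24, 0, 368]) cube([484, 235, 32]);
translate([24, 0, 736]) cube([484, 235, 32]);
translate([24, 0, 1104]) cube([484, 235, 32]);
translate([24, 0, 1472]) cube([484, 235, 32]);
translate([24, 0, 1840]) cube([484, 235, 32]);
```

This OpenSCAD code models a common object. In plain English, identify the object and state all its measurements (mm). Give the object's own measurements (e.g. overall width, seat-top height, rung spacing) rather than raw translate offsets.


An open bookshelf. Two side panels, each 24 mm thick, 235 mm deep and 1957 mm tall, stand 532 mm apart (outside-to-outside). Between them sit 6 shelves, each 32 mm thick and 235 mm deep, spanning the full gap between the sides. The bottom shelf rests on the floor (its underside at z = 0) and the clear gap between one shelf's top and the next shelf's underside is 336 mm.


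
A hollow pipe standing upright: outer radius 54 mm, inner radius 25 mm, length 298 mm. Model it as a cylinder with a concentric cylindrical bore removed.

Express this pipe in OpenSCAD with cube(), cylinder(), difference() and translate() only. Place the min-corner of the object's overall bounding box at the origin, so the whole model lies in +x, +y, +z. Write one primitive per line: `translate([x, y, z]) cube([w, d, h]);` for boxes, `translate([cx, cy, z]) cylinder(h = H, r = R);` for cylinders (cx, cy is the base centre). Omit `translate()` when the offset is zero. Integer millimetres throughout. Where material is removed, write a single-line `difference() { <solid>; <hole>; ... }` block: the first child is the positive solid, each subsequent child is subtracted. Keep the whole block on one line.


difference() { translate([54, 54, 0]) cylinder(h = 298, r = 54); translate([54, 54, 0]) cylinder(h = 298, r = 25); }


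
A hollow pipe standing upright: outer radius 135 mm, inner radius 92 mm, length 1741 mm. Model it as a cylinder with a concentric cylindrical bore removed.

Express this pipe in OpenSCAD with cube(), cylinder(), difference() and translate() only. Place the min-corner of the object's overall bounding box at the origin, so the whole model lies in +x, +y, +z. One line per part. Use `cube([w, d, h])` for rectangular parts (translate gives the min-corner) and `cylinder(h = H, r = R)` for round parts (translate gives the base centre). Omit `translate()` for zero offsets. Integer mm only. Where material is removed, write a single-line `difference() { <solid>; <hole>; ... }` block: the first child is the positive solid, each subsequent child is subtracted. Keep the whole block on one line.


difference() { translate([135, 135, 0]) cylinder(h = 1741, r = 135); translate([135, 135, 0]) cylinder(h = 1741, r = 92); }
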